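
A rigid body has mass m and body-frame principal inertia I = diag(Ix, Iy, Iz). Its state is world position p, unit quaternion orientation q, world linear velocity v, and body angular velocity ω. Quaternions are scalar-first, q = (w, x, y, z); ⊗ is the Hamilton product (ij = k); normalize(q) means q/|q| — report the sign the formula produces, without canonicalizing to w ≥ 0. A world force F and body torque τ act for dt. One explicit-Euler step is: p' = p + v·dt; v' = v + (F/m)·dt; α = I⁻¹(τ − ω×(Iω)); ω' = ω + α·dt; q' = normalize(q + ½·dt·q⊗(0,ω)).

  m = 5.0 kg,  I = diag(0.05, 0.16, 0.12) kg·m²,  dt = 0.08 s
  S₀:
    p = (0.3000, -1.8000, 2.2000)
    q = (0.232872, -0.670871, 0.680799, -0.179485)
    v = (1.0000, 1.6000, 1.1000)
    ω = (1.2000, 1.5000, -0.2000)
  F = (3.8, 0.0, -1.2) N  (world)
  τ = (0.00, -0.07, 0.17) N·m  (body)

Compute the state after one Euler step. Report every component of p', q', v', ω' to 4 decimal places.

p' = (0.3800, -1.6720, 2.2880)
q' = (0.2221, -0.6524, 0.6788, -0.2535)
v' = (1.0608, 1.6000, 1.0808)
ω' = (1.1808, 1.4566, -0.2187)

linear accel F/m = (0.7600, 0.0000, -0.2400)
new position p' = (0.3800, -1.6720, 2.2880)
new velocity v' = (1.0608, 1.6000, 1.0808)
precession coupling ω×(Iω) = (0.0120, 0.0168, 0.1980)
angular accel α = (-0.2400, -0.5425, -0.2333)
ω + α·dt = (1.1808, 1.4566, -0.2187)
q⊗(0,ω) = (-0.2520503, 0.4125141, -0.0002482, -1.8698397)
q' = normalize(q + ½dt·q⊗(0,ω)) = (0.2221, -0.6524, 0.6788, -0.2535)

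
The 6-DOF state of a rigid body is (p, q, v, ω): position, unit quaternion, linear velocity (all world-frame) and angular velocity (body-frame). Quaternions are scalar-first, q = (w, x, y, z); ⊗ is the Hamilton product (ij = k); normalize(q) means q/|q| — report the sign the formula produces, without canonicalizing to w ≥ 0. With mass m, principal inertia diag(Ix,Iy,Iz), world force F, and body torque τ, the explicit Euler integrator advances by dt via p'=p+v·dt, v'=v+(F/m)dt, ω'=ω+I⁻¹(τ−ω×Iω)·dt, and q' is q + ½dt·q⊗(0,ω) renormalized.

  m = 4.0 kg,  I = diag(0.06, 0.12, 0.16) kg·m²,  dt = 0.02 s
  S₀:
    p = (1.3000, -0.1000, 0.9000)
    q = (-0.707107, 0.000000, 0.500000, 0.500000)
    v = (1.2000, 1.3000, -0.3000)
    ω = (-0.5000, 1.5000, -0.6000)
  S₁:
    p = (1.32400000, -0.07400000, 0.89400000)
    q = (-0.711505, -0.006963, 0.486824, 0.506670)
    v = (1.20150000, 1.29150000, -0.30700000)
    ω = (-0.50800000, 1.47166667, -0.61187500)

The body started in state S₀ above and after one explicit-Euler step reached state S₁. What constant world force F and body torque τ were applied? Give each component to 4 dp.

rate change Δω = (-0.00800000, -0.02833333, -0.01187500)
gyro term ω₀×Iω₀ = (-0.0360, -0.0300, -0.0450)
applied torque τ = (-0.0600, -0.2000, -0.1400)
velocity change Δv = (0.00150000, -0.00850000, -0.00700000)
m·(v₁−v₀)/dt = (0.3000, -1.7000, -1.4000)

F = (0.3000, -1.7000, -1.4000)
τ = (-0.0600, -0.2000, -0.1400)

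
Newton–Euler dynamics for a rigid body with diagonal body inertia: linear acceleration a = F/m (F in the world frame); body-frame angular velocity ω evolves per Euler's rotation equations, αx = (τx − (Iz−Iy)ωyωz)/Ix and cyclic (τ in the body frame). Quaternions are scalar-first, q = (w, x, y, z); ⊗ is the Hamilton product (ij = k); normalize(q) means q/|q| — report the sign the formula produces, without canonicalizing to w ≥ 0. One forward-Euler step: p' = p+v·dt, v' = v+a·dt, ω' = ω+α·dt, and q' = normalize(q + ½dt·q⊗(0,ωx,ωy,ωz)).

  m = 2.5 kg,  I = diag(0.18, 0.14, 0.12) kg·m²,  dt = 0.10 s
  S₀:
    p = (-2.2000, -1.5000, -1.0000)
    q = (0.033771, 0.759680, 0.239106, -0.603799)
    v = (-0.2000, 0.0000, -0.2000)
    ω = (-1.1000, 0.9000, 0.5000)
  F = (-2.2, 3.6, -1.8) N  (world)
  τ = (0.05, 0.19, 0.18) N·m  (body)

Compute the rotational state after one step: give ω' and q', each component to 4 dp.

ω' = (-1.0672, 1.0593, 0.6170)
q' = (0.0797, 0.7887, 0.2541, -0.5540)

gyro term ω×Iω = (-0.0090, -0.0330, 0.0396)
angular accel α = (0.3278, 1.5929, 1.1700)
ω + α·dt = (-1.0672, 1.0593, 0.6170)
Hamilton product q⊗(0,ω) = (0.9223521, 0.6258240, 0.3147328, 0.9636141)
q' = normalize(q + ½dt·q⊗(0,ω)) = (0.0797, 0.7887, 0.2541, -0.5540)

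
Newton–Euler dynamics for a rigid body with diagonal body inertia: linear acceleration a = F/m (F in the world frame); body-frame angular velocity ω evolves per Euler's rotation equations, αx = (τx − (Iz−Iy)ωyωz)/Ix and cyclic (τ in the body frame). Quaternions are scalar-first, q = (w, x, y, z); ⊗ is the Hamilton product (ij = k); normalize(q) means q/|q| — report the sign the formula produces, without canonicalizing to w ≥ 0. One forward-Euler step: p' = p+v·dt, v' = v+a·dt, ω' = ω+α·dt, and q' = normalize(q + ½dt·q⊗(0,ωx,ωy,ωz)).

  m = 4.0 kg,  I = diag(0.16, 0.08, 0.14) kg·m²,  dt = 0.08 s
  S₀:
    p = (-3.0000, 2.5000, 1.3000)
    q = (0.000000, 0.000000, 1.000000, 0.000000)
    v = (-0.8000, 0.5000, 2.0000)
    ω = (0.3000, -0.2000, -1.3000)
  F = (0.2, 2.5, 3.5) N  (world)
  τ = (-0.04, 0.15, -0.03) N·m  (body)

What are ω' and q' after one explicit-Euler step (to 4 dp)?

angular accel α = (-0.3475, 1.9725, -0.2486)
new body rate ω' = (0.2722, -0.0422, -1.3199)
2q̇ = q⊗(0,ω) = (0.2000000, -1.3000000, 0.0000000, -0.3000000)
q' = normalize(q + ½dt·q⊗(0,ω)) = (0.0080, -0.0519, 0.9985, -0.0120)

ω' = (0.2722, -0.0422, -1.3199)
q' = (0.0080, -0.0519, 0.9985, -0.0120)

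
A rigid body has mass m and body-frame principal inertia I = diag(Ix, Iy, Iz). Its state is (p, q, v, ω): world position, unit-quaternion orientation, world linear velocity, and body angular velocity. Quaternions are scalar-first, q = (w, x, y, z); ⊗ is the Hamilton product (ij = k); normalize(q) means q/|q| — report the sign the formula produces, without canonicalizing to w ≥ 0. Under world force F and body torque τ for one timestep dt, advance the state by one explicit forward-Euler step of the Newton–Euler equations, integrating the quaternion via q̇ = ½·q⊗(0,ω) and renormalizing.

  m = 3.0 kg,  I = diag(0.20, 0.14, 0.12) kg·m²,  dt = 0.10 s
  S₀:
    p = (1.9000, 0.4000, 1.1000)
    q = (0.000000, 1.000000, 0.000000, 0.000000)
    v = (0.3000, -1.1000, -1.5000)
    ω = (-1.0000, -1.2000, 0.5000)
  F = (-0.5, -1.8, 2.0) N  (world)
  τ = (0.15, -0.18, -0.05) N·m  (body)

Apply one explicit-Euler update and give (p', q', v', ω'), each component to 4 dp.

angular accel α = (0.6900, -1.0000, 0.1833)
ω' = ω + α·dt = (-0.9310, -1.3000, 0.5183)
q⊗(0,ω) = (1.0000000, 0.0000000, -0.5000000, -1.2000000)
q' = normalize(q + ½dt·q⊗(0,ω)) = (0.0498, 0.9967, -0.0249, -0.0598)
a = (-0.1667, -0.6000, 0.6667)
p' = p + v·dt = (1.9300, 0.2900, 0.9500)
v + (F/m)dt = (0.2833, -1.1600, -1.4333)

p' = (1.9300, 0.2900, 0.9500)
q' = (0.0498, 0.9967, -0.0249, -0.0598)
v' = (0.2833, -1.1600, -1.4333)
ω' = (-0.9310, -1.3000, 0.5183)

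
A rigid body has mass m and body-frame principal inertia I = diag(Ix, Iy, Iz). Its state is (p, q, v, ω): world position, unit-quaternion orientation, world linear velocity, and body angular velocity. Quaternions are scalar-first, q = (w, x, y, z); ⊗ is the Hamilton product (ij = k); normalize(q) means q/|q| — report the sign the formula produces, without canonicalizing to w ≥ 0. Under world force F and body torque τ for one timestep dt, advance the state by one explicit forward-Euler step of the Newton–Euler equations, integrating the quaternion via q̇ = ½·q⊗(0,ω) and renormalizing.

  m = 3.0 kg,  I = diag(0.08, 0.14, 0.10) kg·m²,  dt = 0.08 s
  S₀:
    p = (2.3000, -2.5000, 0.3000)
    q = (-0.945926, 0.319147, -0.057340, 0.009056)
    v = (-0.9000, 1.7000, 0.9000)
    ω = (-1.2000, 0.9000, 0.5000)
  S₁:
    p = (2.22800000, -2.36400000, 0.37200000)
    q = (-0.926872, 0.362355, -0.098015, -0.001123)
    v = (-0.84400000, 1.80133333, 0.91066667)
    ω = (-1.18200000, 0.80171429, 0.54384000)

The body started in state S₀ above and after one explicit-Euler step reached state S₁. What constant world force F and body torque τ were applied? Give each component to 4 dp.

Δω = ω₁−ω₀ = (0.01800000, -0.09828571, 0.04384000)
gyro term ω₀×Iω₀ = (-0.0180, 0.0120, -0.0648)
applied torque τ = (0.0000, -0.1600, -0.0100)
velocity change Δv = (0.05600000, 0.10133333, 0.01066667)
m·(v₁−v₀)/dt = (2.1000, 3.8000, 0.4000)

F = (2.1000, 3.8000, 0.4000)
τ = (0.0000, -0.1600, -0.0100)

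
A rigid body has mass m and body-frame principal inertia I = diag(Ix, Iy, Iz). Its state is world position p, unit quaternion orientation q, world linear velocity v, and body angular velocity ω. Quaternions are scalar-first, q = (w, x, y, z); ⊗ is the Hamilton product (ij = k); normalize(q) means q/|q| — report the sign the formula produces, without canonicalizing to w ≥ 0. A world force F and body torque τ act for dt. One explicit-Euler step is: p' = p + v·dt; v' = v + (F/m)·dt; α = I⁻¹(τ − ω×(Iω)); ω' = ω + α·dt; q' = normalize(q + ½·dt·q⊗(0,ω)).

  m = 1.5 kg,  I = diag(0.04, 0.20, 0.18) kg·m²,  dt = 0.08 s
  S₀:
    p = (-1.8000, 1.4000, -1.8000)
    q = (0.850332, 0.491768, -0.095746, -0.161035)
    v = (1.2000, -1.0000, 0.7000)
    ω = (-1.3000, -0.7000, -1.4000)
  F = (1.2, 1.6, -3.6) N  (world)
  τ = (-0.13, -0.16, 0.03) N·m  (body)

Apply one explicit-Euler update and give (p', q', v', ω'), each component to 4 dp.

p' = (-1.7040, 1.3200, -1.7440)
q' = (0.8614, 0.4469, -0.0834, -0.2267)
v' = (1.2640, -0.9147, 0.5080)
ω' = (-1.5208, -0.6621, -1.4514)

ω×(Iω) gyroscopic = (-0.0196, -0.2548, 0.1456)
angular accel α = (-2.7600, 0.4740, -0.6422)
ω' = ω + α·dt = (-1.5208, -0.6621, -1.4514)
Hamilton product q⊗(0,ω) = (0.3468272, -1.0841117, 0.3025883, -1.6591722)
q + ½dt·q⊗(0,ω), renormalized = (0.8614, 0.4469, -0.0834, -0.2267)
p' = p + v·dt = (-1.7040, 1.3200, -1.7440)
new velocity v' = (1.2640, -0.9147, 0.5080)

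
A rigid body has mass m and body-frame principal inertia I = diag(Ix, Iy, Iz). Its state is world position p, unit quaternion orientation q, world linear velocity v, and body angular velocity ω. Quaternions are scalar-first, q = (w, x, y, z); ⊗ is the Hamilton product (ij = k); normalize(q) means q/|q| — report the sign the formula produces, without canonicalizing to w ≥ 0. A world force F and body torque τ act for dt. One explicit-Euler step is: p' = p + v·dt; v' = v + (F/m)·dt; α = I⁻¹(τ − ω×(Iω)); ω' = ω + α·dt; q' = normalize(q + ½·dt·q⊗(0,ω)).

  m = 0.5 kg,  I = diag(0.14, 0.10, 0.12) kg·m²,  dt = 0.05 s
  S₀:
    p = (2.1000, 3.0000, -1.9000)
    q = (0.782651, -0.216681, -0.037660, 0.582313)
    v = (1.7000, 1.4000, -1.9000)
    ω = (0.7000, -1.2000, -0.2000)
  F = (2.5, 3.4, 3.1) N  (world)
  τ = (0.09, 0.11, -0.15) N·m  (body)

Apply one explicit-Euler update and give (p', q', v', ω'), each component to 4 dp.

p' = (2.1850, 3.0700, -1.9950)
q' = (0.7877, -0.1852, -0.0520, 0.5852)
v' = (1.9500, 1.7400, -1.5900)
ω' = (0.7304, -1.1436, -0.2765)

a = F/m = (5.0000, 6.8000, 6.2000)
p' = p + v·dt = (2.1850, 3.0700, -1.9950)
new velocity v' = (1.9500, 1.7400, -1.5900)
ω×(Iω) gyroscopic = (0.0048, -0.0028, 0.0336)
angular accel α = (0.6086, 1.1280, -1.5300)
ω' = ω + α·dt = (0.7304, -1.1436, -0.2765)
Hamilton product q⊗(0,ω) = (0.2229473, 1.2541633, -0.5748983, 0.1298490)
q' = normalize(q + ½dt·q⊗(0,ω)) = (0.7877, -0.1852, -0.0520, 0.5852)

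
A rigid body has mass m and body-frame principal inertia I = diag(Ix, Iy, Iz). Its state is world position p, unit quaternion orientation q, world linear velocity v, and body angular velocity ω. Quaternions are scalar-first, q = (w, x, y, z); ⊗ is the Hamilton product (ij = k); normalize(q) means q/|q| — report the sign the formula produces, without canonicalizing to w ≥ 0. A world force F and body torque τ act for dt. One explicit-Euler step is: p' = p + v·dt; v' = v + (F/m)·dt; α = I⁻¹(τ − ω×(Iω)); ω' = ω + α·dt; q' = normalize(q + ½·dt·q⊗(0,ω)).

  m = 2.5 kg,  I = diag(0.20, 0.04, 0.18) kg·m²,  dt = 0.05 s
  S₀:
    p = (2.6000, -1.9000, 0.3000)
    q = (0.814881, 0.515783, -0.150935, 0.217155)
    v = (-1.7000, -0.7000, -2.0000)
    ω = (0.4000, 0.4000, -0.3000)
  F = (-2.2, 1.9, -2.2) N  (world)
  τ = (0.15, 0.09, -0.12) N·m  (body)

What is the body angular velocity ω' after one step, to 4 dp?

ω' = (0.4417, 0.5155, -0.3262)

α = I⁻¹(τ − ω×Iω) = (0.8340, 2.3100, -0.5244)
ω' = ω + α·dt = (0.4417, 0.5155, -0.3262)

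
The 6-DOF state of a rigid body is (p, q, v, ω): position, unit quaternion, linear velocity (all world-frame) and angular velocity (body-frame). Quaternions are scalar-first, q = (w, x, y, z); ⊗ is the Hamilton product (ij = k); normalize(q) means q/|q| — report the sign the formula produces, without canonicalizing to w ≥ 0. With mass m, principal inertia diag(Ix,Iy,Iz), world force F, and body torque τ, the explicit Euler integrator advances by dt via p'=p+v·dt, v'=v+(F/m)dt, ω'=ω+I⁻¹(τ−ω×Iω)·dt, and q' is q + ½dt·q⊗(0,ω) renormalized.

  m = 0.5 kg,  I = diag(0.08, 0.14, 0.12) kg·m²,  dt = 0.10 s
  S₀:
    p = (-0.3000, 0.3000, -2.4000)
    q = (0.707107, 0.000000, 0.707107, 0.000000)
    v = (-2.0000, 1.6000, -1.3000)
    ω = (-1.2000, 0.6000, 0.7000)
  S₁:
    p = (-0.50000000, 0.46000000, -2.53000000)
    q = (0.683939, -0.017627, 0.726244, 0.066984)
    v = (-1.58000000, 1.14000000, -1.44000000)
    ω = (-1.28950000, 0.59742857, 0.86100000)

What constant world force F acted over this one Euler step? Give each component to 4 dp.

F = (2.1000, -2.3000, -0.7000)

Δv = v₁−v₀ = (0.42000000, -0.46000000, -0.14000000)
applied force F = (2.1000, -2.3000, -0.7000)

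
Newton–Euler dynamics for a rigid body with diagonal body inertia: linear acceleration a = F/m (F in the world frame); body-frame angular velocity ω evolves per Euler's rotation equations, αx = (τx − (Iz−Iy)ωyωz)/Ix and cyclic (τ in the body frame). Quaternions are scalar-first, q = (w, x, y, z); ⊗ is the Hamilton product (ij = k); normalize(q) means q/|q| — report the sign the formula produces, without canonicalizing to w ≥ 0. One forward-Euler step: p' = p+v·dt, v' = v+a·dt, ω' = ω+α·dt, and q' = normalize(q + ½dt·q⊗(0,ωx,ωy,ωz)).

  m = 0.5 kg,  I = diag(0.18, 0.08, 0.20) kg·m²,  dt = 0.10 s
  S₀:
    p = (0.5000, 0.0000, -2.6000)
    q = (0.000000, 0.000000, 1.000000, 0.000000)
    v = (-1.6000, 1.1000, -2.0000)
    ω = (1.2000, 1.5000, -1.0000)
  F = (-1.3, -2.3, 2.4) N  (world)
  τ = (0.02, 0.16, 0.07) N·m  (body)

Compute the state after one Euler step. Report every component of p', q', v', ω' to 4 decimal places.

new position p' = (0.3400, 0.1100, -2.8000)
v' = v + a·dt = (-1.8600, 0.6400, -1.5200)
ω×(Iω) gyroscopic = (-0.1800, 0.0240, -0.1800)
(τ − ω×Iω)/I = (1.1111, 1.7000, 1.2500)
new body rate ω' = (1.3111, 1.6700, -0.8750)
Hamilton product q⊗(0,ω) = (-1.5000000, -1.0000000, 0.0000000, -1.2000000)
updated quaternion q' = (-0.0746, -0.0497, 0.9942, -0.0597)

p' = (0.3400, 0.1100, -2.8000)
q' = (-0.0746, -0.0497, 0.9942, -0.0597)
v' = (-1.8600, 0.6400, -1.5200)
ω' = (1.3111, 1.6700, -0.8750)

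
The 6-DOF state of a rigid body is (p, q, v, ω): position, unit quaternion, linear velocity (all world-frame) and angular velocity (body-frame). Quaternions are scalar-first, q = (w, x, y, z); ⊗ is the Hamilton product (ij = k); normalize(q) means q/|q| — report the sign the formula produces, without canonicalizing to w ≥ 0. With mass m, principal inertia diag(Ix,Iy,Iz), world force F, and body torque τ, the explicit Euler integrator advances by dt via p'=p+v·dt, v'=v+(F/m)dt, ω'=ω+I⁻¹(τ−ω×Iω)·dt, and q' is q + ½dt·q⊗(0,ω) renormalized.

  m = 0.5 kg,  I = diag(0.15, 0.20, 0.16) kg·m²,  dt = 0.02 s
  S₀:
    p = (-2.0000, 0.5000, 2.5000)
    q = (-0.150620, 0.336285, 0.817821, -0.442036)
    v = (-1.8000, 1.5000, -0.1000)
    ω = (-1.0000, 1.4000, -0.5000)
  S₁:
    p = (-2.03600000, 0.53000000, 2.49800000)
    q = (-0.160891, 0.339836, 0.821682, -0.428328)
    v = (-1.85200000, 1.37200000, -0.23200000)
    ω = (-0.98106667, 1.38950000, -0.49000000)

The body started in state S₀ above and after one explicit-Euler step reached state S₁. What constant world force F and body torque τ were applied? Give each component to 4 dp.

F = (-1.3000, -3.2000, -3.3000)
τ = (0.1700, -0.1100, 0.0100)

velocity change Δv = (-0.05200000, -0.12800000, -0.13200000)
applied force F = (-1.3000, -3.2000, -3.3000)
Δω = ω₁−ω₀ = (0.01893333, -0.01050000, 0.01000000)
gyro term ω₀×Iω₀ = (0.0280, -0.0050, -0.0700)
I·α + gyro = (0.1700, -0.1100, 0.0100)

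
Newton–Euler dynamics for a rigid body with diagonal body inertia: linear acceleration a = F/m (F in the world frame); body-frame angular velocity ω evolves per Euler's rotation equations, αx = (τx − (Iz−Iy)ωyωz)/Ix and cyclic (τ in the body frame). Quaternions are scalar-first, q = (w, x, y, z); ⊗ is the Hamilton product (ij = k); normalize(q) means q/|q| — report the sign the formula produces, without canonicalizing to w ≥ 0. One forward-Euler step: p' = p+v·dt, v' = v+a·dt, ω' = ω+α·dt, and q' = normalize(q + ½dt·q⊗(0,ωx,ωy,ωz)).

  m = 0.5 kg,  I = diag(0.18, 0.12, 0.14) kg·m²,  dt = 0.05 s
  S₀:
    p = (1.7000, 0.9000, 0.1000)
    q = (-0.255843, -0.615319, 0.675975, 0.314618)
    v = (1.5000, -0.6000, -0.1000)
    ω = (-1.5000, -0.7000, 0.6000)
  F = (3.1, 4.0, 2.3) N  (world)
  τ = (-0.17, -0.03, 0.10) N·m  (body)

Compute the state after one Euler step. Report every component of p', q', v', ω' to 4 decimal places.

a = F/m = (6.2000, 8.0000, 4.6000)
p' = p + v·dt = (1.7750, 0.8700, 0.0950)
new velocity v' = (1.8100, -0.2000, 0.1300)
angular accel α = (-0.8978, 0.0500, 1.1643)
new body rate ω' = (-1.5449, -0.6975, 0.6582)
q⊗(0,ω) = (-0.6385668, 1.0095821, 0.0763545, 1.2911800)
updated quaternion q' = (-0.2715, -0.5895, 0.6772, 0.3466)

p' = (1.7750, 0.8700, 0.0950)
q' = (-0.2715, -0.5895, 0.6772, 0.3466)
v' = (1.8100, -0.2000, 0.1300)
ω' = (-1.5449, -0.6975, 0.6582)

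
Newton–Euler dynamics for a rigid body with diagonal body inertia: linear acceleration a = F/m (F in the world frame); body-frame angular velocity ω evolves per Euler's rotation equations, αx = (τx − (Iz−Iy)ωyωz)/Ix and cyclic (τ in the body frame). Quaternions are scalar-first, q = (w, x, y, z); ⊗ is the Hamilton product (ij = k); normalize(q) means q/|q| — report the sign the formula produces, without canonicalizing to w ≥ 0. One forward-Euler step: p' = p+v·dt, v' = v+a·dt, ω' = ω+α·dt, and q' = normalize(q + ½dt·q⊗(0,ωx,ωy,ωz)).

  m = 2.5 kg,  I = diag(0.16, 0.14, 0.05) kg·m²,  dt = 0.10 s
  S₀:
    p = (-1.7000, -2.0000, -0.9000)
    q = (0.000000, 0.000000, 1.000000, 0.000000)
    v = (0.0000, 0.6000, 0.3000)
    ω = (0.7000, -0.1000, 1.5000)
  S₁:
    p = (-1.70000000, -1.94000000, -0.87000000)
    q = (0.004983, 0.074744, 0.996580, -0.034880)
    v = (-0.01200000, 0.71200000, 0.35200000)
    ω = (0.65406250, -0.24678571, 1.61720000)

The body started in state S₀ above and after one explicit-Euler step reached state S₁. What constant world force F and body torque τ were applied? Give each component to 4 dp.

Δω = ω₁−ω₀ = (-0.04593750, -0.14678571, 0.11720000)
I·α + gyro = (-0.0600, -0.0900, 0.0600)
v₁ − v₀ = (-0.01200000, 0.11200000, 0.05200000)
m·(v₁−v₀)/dt = (-0.3000, 2.8000, 1.3000)

F = (-0.3000, 2.8000, 1.3000)
τ = (-0.0600, -0.0900, 0.0600)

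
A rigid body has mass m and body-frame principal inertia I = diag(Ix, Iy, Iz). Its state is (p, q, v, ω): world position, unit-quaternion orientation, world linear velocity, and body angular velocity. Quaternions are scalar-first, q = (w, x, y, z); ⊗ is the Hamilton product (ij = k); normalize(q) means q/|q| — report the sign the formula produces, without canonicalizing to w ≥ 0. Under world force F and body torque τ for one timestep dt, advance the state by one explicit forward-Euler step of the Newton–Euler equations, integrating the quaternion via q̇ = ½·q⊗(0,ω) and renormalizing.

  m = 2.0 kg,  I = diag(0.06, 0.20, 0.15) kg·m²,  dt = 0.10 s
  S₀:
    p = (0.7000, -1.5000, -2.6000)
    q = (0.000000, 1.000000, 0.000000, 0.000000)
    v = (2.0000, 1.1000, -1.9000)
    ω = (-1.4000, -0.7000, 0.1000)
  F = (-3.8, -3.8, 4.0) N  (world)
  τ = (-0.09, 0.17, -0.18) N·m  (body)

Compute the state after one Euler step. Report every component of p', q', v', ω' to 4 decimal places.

p' = (0.9000, -1.3900, -2.7900)
q' = (0.0698, 0.9969, -0.0050, -0.0349)
v' = (1.8100, 0.9100, -1.7000)
ω' = (-1.5558, -0.6213, -0.1115)

a = F/m = (-1.9000, -1.9000, 2.0000)
new position p' = (0.9000, -1.3900, -2.7900)
v' = v + a·dt = (1.8100, 0.9100, -1.7000)
angular accel α = (-1.5583, 0.7870, -2.1147)
ω' = ω + α·dt = (-1.5558, -0.6213, -0.1115)
2q̇ = q⊗(0,ω) = (1.4000000, 0.0000000, -0.1000000, -0.7000000)
q + ½dt·q⊗(0,ω), renormalized = (0.0698, 0.9969, -0.0050, -0.0349)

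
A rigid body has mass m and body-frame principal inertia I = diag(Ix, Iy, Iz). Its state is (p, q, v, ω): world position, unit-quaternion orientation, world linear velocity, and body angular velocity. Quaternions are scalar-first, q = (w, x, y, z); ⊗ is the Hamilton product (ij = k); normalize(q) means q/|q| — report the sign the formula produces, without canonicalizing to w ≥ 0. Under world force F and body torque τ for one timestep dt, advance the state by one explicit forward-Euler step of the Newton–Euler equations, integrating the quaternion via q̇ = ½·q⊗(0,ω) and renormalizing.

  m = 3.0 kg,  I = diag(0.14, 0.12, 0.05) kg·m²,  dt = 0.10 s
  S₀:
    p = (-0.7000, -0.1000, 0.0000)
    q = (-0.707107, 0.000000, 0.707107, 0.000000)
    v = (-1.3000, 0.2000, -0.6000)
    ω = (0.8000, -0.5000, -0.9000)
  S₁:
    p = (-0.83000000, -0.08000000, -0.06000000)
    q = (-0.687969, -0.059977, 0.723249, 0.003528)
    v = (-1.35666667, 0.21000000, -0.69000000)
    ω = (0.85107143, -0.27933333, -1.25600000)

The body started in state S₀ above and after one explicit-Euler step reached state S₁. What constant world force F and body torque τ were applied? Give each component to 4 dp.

F = (-1.7000, 0.3000, -2.7000)
τ = (0.0400, 0.2000, -0.1700)

ω₁ − ω₀ = (0.05107143, 0.22066667, -0.35600000)
ω₀×(Iω₀) = (-0.0315, -0.0648, 0.0080)
I·α + gyro = (0.0400, 0.2000, -0.1700)
velocity change Δv = (-0.05666667, 0.01000000, -0.09000000)
applied force F = (-1.7000, 0.3000, -2.7000)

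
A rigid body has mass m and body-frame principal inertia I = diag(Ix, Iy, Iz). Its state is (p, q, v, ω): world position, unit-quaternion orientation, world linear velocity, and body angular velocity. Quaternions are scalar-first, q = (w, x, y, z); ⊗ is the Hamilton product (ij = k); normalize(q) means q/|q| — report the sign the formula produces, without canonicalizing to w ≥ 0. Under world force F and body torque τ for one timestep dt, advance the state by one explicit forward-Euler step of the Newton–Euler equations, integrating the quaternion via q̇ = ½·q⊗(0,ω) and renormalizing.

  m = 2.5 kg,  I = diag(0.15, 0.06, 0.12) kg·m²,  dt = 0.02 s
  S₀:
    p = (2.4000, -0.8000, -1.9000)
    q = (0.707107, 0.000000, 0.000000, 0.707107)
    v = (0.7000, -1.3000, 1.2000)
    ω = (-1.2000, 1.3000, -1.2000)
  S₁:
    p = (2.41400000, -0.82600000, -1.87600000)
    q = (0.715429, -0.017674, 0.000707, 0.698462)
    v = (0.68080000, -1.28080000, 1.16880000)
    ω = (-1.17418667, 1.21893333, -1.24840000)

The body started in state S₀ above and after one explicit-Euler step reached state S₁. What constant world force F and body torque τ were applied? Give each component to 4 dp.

F = (-2.4000, 2.4000, -3.9000)
τ = (0.1000, -0.2000, -0.1500)

v₁ − v₀ = (-0.01920000, 0.01920000, -0.03120000)
m·(v₁−v₀)/dt = (-2.4000, 2.4000, -3.9000)
ω₁ − ω₀ = (0.02581333, -0.08106667, -0.04840000)
I·α + gyro = (0.1000, -0.2000, -0.1500)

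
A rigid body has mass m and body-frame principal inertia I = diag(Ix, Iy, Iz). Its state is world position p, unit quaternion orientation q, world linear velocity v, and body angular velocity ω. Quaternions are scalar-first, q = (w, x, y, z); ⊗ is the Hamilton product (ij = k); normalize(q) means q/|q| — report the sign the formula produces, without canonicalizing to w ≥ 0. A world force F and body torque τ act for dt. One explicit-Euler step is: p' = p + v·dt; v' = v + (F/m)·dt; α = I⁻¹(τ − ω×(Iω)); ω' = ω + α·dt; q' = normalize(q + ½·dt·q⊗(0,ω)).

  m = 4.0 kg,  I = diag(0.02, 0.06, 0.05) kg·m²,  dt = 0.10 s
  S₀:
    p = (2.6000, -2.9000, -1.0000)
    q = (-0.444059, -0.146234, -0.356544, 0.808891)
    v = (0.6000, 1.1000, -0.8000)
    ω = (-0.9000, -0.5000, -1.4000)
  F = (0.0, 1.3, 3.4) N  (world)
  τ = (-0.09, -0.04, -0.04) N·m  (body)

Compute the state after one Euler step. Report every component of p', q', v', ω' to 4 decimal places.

precession coupling ω×(Iω) = (-0.0070, -0.0378, 0.0180)
(τ − ω×Iω)/I = (-4.1500, -0.0367, -1.1600)
ω' = ω + α·dt = (-1.3150, -0.5037, -1.5160)
Hamilton product q⊗(0,ω) = (0.8225648, 1.3032602, -0.7107000, 0.3739100)
q + ½dt·q⊗(0,ω), renormalized = (-0.4014, -0.0808, -0.3906, 0.8245)
new position p' = (2.6600, -2.7900, -1.0800)
new velocity v' = (0.6000, 1.1325, -0.7150)

p' = (2.6600, -2.7900, -1.0800)
q' = (-0.4014, -0.0808, -0.3906, 0.8245)
v' = (0.6000, 1.1325, -0.7150)
ω' = (-1.3150, -0.5037, -1.5160)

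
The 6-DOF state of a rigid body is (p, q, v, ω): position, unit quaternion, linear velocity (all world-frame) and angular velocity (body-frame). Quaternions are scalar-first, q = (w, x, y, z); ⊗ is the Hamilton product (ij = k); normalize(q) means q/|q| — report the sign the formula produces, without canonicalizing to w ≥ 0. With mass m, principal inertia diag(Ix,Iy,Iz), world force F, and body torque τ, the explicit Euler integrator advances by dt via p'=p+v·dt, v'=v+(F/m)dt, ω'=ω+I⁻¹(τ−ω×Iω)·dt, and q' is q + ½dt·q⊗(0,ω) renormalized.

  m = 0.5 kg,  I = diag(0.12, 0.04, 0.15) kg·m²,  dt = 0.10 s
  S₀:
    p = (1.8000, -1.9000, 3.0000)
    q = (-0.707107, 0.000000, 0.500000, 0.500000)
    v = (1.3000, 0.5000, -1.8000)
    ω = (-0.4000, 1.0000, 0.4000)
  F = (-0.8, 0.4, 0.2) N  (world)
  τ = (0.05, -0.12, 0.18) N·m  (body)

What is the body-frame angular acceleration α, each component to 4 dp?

α = (0.0500, -3.1200, 0.9867)

gyro term ω×Iω = (0.0440, 0.0048, 0.0320)
α = I⁻¹(τ − ω×Iω) = (0.0500, -3.1200, 0.9867)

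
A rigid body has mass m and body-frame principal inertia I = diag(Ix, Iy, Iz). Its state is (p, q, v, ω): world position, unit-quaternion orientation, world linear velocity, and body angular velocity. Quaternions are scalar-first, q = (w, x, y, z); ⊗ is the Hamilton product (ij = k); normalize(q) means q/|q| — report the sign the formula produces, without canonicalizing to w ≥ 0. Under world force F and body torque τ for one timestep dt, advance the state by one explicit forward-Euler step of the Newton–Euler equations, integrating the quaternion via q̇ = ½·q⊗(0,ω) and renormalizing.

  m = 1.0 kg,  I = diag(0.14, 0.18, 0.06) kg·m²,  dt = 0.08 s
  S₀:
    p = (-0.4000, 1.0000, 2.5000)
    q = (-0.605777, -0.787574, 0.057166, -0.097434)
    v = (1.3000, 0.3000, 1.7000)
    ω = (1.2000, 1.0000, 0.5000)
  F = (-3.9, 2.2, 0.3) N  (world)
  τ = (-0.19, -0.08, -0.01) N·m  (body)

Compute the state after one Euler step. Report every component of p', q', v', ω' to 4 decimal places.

p' = (-0.2960, 1.0240, 2.6360)
q' = (-0.5671, -0.8099, 0.0439, -0.1435)
v' = (0.9880, 0.4760, 1.7240)
ω' = (1.1257, 0.9431, 0.4227)

(τ − ω×Iω)/I = (-0.9286, -0.7111, -0.9667)
ω + α·dt = (1.1257, 0.9431, 0.4227)
2q̇ = q⊗(0,ω) = (0.9366398, -0.6009154, -0.3289108, -1.1590617)
q + ½dt·q⊗(0,ω), renormalized = (-0.5671, -0.8099, 0.0439, -0.1435)
a = (-3.9000, 2.2000, 0.3000)
new position p' = (-0.2960, 1.0240, 2.6360)
v' = v + a·dt = (0.9880, 0.4760, 1.7240)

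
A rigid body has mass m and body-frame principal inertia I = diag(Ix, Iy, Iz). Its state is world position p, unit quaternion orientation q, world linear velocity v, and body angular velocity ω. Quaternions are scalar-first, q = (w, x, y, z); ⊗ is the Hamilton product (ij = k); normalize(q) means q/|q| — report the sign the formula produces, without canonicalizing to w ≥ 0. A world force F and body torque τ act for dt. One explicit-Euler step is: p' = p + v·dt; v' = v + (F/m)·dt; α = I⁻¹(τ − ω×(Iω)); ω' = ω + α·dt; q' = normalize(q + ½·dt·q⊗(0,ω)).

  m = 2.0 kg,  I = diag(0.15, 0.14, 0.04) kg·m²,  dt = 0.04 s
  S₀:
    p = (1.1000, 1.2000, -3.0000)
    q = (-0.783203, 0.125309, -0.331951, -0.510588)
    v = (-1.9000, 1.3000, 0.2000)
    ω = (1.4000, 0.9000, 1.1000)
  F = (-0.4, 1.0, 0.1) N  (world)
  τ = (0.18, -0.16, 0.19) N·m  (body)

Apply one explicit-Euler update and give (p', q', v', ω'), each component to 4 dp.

precession coupling ω×(Iω) = (-0.0990, 0.1694, -0.0126)
angular accel α = (1.8600, -2.3529, 5.0650)
ω + α·dt = (1.4744, 0.8059, 1.3026)
Hamilton product q⊗(0,ω) = (0.6849701, -1.0021011, -1.5575458, -0.2840138)
updated quaternion q' = (-0.7689, 0.1052, -0.3628, -0.5159)
p' = p + v·dt = (1.0240, 1.2520, -2.9920)
v + (F/m)dt = (-1.9080, 1.3200, 0.2020)

p' = (1.0240, 1.2520, -2.9920)
q' = (-0.7689, 0.1052, -0.3628, -0.5159)
v' = (-1.9080, 1.3200, 0.2020)
ω' = (1.4744, 0.8059, 1.3026)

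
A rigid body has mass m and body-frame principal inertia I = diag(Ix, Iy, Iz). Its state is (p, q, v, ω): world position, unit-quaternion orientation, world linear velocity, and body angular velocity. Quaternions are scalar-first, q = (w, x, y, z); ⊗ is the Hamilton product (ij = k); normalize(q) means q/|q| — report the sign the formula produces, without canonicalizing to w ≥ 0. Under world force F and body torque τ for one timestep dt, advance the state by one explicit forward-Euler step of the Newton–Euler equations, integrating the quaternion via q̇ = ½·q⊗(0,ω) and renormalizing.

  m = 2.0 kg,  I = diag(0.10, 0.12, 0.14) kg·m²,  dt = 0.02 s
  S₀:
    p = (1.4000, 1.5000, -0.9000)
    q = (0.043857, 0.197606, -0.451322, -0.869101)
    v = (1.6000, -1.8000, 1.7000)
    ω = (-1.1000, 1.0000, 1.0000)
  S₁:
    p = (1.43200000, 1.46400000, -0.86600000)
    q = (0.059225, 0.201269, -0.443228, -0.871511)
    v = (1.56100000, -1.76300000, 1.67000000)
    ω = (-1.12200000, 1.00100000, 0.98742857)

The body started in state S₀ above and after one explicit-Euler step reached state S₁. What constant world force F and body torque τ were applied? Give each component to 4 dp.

velocity change Δv = (-0.03900000, 0.03700000, -0.03000000)
m·(v₁−v₀)/dt = (-3.9000, 3.7000, -3.0000)
rate change Δω = (-0.02200000, 0.00100000, -0.01257143)
applied torque τ = (-0.0900, 0.0500, -0.1100)

F = (-3.9000, 3.7000, -3.0000)
τ = (-0.0900, 0.0500, -0.1100)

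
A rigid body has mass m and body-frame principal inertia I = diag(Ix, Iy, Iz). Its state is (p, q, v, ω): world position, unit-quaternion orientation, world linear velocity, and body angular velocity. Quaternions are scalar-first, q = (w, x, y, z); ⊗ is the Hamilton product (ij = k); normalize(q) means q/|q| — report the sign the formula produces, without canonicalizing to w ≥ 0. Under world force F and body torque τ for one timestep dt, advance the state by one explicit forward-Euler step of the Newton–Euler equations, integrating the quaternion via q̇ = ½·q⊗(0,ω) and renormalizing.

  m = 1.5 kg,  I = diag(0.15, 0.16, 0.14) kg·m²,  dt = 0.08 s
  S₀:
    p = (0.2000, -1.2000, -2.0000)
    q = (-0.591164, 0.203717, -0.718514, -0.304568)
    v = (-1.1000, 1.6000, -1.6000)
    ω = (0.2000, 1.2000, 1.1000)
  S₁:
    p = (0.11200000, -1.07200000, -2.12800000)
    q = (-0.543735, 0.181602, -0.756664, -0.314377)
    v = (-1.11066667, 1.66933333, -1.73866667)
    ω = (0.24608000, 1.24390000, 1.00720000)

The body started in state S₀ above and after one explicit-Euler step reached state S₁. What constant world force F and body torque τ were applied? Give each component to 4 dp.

v₁ − v₀ = (-0.01066667, 0.06933333, -0.13866667)
F = m·Δv/dt = (-0.2000, 1.3000, -2.6000)
rate change Δω = (0.04608000, 0.04390000, -0.09280000)
ω₀×(Iω₀) = (-0.0264, 0.0022, 0.0024)
τ = I·(Δω/dt) + ω₀×(Iω₀) = (0.0600, 0.0900, -0.1600)

F = (-0.2000, 1.3000, -2.6000)
τ = (0.0600, 0.0900, -0.1600)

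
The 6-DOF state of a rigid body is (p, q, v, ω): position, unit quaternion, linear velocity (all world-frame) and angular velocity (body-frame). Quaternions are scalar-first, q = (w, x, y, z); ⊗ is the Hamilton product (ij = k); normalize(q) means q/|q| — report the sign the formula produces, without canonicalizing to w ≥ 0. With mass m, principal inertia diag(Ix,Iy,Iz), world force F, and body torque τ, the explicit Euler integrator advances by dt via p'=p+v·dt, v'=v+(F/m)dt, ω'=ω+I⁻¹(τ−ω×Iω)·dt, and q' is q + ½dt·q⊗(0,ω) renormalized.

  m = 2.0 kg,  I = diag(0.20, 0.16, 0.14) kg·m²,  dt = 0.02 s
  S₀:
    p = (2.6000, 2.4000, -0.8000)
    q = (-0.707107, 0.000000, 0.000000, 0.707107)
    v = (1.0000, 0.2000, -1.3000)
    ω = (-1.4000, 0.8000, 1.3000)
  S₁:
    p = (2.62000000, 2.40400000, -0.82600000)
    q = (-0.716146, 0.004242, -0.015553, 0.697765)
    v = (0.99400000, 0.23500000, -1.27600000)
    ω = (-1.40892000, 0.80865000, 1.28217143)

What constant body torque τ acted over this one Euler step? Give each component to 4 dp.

rate change Δω = (-0.00892000, 0.00865000, -0.01782857)
precession coupling = (-0.0208, -0.1092, 0.0448)
applied torque τ = (-0.1100, -0.0400, -0.0800)

τ = (-0.1100, -0.0400, -0.0800)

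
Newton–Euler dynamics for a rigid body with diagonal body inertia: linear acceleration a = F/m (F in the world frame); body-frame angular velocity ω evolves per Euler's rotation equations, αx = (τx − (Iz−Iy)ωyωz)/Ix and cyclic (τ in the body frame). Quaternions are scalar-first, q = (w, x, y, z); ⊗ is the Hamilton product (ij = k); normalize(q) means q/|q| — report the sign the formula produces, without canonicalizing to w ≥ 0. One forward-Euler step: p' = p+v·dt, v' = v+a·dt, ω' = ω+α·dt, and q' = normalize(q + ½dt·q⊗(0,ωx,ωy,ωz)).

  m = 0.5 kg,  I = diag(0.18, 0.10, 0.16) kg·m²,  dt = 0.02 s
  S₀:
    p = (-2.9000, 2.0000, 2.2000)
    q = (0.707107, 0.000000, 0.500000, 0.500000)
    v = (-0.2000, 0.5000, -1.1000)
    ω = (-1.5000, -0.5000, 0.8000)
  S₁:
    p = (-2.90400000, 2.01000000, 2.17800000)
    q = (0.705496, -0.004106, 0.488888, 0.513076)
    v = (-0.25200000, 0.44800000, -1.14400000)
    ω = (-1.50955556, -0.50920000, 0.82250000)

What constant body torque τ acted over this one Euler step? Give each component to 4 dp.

τ = (-0.1100, -0.0700, 0.1200)

Δω = ω₁−ω₀ = (-0.00955556, -0.00920000, 0.02250000)
ω₀×(Iω₀) = (-0.0240, -0.0240, -0.0600)
I·α + gyro = (-0.1100, -0.0700, 0.1200)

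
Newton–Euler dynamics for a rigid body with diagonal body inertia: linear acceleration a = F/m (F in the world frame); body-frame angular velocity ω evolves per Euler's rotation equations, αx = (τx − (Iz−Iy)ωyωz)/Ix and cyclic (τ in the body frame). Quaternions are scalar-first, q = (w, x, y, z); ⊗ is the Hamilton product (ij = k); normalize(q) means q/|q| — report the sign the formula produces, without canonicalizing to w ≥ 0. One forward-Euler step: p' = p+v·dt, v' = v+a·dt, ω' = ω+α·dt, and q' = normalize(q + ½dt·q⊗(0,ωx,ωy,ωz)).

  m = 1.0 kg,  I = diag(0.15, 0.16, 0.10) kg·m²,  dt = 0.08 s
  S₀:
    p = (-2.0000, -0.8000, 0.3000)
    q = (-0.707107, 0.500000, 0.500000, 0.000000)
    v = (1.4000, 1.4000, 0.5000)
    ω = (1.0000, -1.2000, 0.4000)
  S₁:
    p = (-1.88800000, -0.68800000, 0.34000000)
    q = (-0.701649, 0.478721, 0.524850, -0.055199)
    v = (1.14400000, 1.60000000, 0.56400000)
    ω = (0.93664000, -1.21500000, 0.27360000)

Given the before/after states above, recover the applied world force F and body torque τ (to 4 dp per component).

F = (-3.2000, 2.5000, 0.8000)
τ = (-0.0900, -0.0100, -0.1700)

Δv = v₁−v₀ = (-0.25600000, 0.20000000, 0.06400000)
applied force F = (-3.2000, 2.5000, 0.8000)
rate change Δω = (-0.06336000, -0.01500000, -0.12640000)
gyro term ω₀×Iω₀ = (0.0288, 0.0200, -0.0120)
I·α + gyro = (-0.0900, -0.0100, -0.1700)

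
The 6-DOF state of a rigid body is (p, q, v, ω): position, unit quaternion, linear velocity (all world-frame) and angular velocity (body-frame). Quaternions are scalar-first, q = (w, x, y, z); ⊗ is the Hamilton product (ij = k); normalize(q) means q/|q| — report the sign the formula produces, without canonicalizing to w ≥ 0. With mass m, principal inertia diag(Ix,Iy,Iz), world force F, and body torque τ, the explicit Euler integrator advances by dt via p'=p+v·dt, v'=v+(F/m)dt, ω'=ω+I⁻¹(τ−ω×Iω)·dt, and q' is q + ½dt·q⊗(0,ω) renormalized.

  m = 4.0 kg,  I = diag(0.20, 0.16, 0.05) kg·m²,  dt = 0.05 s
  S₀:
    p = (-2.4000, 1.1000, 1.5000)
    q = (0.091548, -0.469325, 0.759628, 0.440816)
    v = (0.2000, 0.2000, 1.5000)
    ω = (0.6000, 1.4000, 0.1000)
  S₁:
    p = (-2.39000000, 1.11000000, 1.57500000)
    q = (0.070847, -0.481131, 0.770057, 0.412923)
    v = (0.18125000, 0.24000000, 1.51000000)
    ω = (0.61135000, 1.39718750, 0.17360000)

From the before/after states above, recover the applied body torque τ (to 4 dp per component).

ω₁ − ω₀ = (0.01135000, -0.00281250, 0.07360000)
I·α + gyro = (0.0300, 0.0000, 0.0400)

τ = (0.0300, 0.0000, 0.0400)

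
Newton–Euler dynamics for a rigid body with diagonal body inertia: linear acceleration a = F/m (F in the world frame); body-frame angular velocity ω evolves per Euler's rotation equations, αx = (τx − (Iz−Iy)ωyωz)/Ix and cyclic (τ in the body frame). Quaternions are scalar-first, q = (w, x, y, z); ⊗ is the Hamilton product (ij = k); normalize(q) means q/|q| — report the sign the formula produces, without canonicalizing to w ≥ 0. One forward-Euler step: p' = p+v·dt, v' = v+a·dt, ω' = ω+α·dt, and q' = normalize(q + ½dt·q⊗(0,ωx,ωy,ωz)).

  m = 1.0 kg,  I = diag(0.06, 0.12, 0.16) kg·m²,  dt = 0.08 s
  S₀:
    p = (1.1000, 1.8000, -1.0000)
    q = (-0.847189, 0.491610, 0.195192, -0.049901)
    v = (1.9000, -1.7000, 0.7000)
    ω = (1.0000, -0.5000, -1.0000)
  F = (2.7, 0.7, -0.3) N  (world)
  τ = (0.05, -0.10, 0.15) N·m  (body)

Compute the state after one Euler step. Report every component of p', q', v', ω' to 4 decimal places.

p' = (1.2520, 1.6640, -0.9440)
q' = (-0.8634, 0.4481, 0.2294, -0.0336)
v' = (2.1160, -1.6440, 0.6760)
ω' = (1.0400, -0.6333, -0.9100)

a = F/m = (2.7000, 0.7000, -0.3000)
new position p' = (1.2520, 1.6640, -0.9440)
v + (F/m)dt = (2.1160, -1.6440, 0.6760)
angular accel α = (0.5000, -1.6667, 1.1250)
ω' = ω + α·dt = (1.0400, -0.6333, -0.9100)
Hamilton product q⊗(0,ω) = (-0.4439150, -1.0673315, 0.8653035, 0.4061920)
q + ½dt·q⊗(0,ω), renormalized = (-0.8634, 0.4481, 0.2294, -0.0336)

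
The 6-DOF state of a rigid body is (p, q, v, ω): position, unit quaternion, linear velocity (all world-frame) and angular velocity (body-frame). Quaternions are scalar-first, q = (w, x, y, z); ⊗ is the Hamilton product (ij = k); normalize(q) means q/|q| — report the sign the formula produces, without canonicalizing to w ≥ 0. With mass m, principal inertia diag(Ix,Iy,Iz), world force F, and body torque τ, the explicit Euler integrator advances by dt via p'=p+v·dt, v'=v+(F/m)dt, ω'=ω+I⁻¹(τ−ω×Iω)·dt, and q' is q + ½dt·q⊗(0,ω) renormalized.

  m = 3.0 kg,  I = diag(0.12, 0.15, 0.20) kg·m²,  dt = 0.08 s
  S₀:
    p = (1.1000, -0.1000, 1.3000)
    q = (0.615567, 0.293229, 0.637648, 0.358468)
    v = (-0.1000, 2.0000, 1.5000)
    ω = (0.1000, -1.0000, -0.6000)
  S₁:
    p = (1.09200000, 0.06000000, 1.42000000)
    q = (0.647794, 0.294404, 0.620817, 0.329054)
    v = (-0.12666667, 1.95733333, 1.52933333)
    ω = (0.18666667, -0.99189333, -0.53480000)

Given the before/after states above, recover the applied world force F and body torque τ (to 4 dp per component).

ω₁ − ω₀ = (0.08666667, 0.00810667, 0.06520000)
precession coupling = (0.0300, 0.0048, -0.0030)
applied torque τ = (0.1600, 0.0200, 0.1600)
velocity change Δv = (-0.02666667, -0.04266667, 0.02933333)
applied force F = (-1.0000, -1.6000, 1.1000)

F = (-1.0000, -1.6000, 1.1000)
τ = (0.1600, 0.0200, 0.1600)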